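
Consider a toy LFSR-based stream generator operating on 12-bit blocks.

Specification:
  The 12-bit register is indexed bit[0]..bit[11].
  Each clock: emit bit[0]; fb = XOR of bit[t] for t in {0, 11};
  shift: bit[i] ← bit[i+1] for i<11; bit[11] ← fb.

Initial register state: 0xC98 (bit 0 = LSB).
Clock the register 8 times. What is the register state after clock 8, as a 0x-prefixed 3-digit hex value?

0x77C

reg_0 = 0xC98
clock 1: out=0, reg = 0xE4C
clock 2: out=0, reg = 0xF26
clock 3: out=0, reg = 0xF93
clock 4: out=1, reg = 0x7C9
clock 5: out=1, reg = 0xBE4
clock 6: out=0, reg = 0xDF2
clock 7: out=0, reg = 0xEF9
clock 8: out=1, reg = 0x77C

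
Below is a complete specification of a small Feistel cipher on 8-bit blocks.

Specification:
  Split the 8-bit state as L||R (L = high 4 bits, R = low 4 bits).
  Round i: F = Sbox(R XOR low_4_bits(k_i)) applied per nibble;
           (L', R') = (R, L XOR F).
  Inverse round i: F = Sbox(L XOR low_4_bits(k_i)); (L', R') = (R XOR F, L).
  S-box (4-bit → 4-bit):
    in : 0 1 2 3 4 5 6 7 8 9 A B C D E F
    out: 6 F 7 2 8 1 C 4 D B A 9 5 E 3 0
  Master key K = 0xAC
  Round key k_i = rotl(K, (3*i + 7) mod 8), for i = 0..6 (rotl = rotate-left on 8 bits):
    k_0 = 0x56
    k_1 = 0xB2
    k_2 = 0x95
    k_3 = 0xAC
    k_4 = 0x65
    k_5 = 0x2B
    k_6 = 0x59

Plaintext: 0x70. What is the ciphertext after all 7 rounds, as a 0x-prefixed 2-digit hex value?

0x3E

s_0 = plaintext = 0x70
s_1 = Round(s_0, k_0) = 0x0B
s_2 = Round(s_1, k_1) = 0xBB
s_3 = Round(s_2, k_2) = 0xB8
s_4 = Round(s_3, k_3) = 0x83
s_5 = Round(s_4, k_4) = 0x34
s_6 = Round(s_5, k_5) = 0x43
s_7 = Round(s_6, k_6) = 0x3E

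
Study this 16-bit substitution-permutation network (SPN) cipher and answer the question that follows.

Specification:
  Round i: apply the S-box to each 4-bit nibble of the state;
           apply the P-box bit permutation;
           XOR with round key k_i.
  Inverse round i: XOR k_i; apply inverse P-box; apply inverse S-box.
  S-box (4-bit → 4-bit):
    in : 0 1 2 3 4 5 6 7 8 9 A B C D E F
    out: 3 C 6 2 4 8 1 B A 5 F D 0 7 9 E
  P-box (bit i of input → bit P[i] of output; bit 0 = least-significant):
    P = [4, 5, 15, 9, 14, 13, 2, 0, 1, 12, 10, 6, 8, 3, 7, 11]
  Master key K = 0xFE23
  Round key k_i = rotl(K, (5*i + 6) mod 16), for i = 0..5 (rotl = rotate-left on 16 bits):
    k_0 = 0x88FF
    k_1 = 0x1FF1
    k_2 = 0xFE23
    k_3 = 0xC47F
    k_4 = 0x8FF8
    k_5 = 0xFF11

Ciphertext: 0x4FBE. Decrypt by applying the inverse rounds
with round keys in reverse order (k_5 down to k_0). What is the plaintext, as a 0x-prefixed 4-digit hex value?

0x6161

s_0 = ciphertext = 0x4FBE
s_1 = InvRound(s_0, k_5) = 0x20F2
s_2 = InvRound(s_1, k_4) = 0x7931
s_3 = InvRound(s_2, k_3) = 0x7A24
s_4 = InvRound(s_3, k_2) = 0xC914
s_5 = InvRound(s_4, k_1) = 0x4FBF
s_6 = InvRound(s_5, k_0) = 0x6161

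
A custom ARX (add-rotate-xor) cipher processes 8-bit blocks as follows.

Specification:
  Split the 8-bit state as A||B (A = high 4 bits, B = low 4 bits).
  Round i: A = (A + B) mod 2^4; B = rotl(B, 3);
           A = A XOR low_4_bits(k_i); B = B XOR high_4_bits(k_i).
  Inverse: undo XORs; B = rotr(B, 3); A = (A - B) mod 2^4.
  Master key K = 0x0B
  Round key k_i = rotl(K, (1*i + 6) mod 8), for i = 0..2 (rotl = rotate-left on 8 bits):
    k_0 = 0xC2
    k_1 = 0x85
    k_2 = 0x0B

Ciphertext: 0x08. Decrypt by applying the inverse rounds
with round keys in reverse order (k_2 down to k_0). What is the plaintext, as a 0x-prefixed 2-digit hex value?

0xFF

s_0 = ciphertext = 0x08
s_1 = InvRound(s_0, k_2) = 0xA1
s_2 = InvRound(s_1, k_1) = 0xC3
s_3 = InvRound(s_2, k_0) = 0xFF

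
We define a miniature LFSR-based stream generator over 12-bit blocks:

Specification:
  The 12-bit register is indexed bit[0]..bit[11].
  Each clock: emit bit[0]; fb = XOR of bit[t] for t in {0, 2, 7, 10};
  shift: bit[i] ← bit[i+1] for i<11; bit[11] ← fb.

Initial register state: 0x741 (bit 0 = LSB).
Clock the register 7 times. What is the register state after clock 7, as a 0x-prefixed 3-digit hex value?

reg_0 = 0x741
clock 1: out=1, reg = 0x3A0
clock 2: out=0, reg = 0x9D0
clock 3: out=0, reg = 0xCE8
clock 4: out=0, reg = 0x674
clock 5: out=0, reg = 0x33A
clock 6: out=0, reg = 0x19D
clock 7: out=1, reg = 0x8CE

0x8CE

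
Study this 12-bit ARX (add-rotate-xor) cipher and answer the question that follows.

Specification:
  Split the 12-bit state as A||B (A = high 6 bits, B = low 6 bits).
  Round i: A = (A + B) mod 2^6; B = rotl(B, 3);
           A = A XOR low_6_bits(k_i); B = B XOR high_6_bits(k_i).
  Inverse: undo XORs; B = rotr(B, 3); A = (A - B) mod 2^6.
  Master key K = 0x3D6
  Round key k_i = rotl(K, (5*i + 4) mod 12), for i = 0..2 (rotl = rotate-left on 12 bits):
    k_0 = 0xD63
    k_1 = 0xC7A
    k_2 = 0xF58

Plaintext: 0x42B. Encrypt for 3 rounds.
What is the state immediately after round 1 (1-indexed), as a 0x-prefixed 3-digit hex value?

0x628

s_0 = plaintext = 0x42B
s_1 = Round(s_0, k_0) = 0x628
s_2 = Round(s_1, k_1) = 0xEB4
s_3 = Round(s_2, k_2) = 0xD9B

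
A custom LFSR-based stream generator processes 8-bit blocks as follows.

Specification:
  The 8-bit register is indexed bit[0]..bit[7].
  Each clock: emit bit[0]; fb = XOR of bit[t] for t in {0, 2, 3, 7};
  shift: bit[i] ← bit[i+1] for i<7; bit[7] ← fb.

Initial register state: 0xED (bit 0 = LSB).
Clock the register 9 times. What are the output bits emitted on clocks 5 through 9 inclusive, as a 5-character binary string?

reg_0 = 0xED
clock 1: out=1, reg = 0x76
clock 2: out=0, reg = 0xBB
clock 3: out=1, reg = 0xDD
clock 4: out=1, reg = 0x6E
clock 5: out=0, reg = 0x37
clock 6: out=1, reg = 0x1B
clock 7: out=1, reg = 0x0D
clock 8: out=1, reg = 0x86
clock 9: out=0, reg = 0x43

01110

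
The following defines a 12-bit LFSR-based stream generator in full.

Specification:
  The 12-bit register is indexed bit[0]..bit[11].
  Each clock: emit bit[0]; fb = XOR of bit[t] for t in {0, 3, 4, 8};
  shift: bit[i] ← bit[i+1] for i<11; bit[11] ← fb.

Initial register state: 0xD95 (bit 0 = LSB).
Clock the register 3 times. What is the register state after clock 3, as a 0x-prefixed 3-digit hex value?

reg_0 = 0xD95
clock 1: out=1, reg = 0xECA
clock 2: out=0, reg = 0xF65
clock 3: out=1, reg = 0x7B2

0x7B2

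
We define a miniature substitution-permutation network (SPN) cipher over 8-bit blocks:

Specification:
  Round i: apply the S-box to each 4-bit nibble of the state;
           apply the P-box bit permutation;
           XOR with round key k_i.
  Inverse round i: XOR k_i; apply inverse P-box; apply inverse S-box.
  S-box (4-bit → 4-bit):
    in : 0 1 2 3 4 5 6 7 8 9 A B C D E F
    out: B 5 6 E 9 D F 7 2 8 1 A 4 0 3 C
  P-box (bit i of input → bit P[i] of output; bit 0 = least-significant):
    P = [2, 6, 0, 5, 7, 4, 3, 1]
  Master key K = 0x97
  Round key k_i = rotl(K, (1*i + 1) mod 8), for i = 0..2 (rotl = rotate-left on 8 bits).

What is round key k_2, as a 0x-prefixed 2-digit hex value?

0xBC

K = 0x97
k_0 = rotl(K, (1*0+1) mod 8) = rotl(K, 1) = 0x2F
k_1 = rotl(K, (1*1+1) mod 8) = rotl(K, 2) = 0x5E
k_2 = rotl(K, (1*2+1) mod 8) = rotl(K, 3) = 0xBC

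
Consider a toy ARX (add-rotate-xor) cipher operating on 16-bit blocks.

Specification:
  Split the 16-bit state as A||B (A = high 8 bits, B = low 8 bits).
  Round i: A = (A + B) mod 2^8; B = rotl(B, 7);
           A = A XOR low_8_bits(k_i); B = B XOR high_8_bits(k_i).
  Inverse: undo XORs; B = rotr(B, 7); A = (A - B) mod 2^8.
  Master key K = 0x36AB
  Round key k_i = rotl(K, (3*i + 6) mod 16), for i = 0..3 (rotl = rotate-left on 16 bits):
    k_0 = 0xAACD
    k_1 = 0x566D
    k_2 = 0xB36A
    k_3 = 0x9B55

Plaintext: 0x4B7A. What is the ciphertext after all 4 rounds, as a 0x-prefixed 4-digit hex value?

0x3725

s_0 = plaintext = 0x4B7A
s_1 = Round(s_0, k_0) = 0x0897
s_2 = Round(s_1, k_1) = 0xF29D
s_3 = Round(s_2, k_2) = 0xE57D
s_4 = Round(s_3, k_3) = 0x3725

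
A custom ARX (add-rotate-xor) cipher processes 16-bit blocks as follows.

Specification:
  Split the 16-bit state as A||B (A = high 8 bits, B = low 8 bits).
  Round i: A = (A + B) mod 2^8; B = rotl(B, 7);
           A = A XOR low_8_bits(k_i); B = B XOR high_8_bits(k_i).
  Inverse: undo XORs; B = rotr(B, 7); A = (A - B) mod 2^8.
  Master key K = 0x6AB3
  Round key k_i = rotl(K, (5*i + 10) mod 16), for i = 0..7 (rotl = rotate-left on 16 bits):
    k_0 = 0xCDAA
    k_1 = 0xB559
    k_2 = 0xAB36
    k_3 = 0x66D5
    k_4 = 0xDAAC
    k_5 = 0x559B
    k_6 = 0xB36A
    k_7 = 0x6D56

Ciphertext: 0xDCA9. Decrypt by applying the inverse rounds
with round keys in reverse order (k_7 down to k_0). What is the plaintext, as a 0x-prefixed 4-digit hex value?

s_0 = ciphertext = 0xDCA9
s_1 = InvRound(s_0, k_7) = 0x0189
s_2 = InvRound(s_1, k_6) = 0xF774
s_3 = InvRound(s_2, k_5) = 0x2A42
s_4 = InvRound(s_3, k_4) = 0x5531
s_5 = InvRound(s_4, k_3) = 0xD2AE
s_6 = InvRound(s_5, k_2) = 0xDA0A
s_7 = InvRound(s_6, k_1) = 0x047F
s_8 = InvRound(s_7, k_0) = 0x4965

0x4965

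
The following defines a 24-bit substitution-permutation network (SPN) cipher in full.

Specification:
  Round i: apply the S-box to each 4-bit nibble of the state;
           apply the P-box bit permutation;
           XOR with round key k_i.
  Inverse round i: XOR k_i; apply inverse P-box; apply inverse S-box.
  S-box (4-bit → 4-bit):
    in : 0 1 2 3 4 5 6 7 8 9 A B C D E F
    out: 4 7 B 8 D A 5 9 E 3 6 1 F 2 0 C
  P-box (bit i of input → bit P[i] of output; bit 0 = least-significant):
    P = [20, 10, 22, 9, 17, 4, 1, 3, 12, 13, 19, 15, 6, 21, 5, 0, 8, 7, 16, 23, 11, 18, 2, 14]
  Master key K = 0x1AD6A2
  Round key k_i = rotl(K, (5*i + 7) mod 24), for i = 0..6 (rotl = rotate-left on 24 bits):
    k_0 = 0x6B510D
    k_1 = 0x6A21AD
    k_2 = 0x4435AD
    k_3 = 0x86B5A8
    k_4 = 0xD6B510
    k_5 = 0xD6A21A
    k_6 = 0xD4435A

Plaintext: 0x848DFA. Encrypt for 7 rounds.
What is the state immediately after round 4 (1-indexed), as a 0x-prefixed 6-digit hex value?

0x5A42B6

s_0 = plaintext = 0x848DFA
s_1 = Round(s_0, k_0) = 0x8E3422
s_2 = Round(s_1, k_1) = 0x74F7B0
s_3 = Round(s_2, k_2) = 0x87EC8C
s_4 = Round(s_3, k_3) = 0x5A42B6
s_5 = Round(s_4, k_4) = 0x8145F1
s_6 = Round(s_5, k_5) = 0x8347F5
s_7 = Round(s_6, k_6) = 0x509535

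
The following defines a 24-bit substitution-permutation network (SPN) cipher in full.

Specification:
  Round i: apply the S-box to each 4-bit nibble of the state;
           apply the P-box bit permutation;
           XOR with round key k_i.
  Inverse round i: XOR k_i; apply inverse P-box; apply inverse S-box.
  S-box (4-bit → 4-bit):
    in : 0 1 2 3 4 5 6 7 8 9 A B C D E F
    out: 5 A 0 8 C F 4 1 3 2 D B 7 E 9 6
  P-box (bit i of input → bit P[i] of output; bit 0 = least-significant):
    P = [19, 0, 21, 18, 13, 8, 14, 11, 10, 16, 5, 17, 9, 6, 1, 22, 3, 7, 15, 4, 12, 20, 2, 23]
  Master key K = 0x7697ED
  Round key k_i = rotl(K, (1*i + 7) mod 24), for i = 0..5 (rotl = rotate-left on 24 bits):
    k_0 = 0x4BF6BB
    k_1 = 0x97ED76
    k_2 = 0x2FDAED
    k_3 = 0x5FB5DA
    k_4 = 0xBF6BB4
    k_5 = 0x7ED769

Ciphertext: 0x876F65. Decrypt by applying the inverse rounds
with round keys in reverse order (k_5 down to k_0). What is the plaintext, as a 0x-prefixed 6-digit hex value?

s_0 = ciphertext = 0x876F65
s_1 = InvRound(s_0, k_5) = 0x5039E0
s_2 = InvRound(s_1, k_4) = 0xA3B16A
s_3 = InvRound(s_2, k_3) = 0x11302A
s_4 = InvRound(s_3, k_2) = 0xFFC3A5
s_5 = InvRound(s_4, k_1) = 0x2157EC
s_6 = InvRound(s_5, k_0) = 0x64D38C

0x64D38C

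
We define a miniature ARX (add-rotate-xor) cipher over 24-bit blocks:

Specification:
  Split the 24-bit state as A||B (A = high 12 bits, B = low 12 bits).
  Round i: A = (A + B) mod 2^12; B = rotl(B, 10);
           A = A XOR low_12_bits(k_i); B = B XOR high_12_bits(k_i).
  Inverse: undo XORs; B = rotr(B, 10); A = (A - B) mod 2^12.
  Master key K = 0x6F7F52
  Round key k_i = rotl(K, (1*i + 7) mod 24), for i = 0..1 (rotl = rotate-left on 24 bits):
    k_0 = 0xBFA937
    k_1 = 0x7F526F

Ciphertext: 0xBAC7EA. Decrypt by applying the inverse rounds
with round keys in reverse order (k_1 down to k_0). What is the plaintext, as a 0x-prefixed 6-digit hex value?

0x256E1A

s_0 = ciphertext = 0xBAC7EA
s_1 = InvRound(s_0, k_1) = 0x94707C
s_2 = InvRound(s_1, k_0) = 0x256E1A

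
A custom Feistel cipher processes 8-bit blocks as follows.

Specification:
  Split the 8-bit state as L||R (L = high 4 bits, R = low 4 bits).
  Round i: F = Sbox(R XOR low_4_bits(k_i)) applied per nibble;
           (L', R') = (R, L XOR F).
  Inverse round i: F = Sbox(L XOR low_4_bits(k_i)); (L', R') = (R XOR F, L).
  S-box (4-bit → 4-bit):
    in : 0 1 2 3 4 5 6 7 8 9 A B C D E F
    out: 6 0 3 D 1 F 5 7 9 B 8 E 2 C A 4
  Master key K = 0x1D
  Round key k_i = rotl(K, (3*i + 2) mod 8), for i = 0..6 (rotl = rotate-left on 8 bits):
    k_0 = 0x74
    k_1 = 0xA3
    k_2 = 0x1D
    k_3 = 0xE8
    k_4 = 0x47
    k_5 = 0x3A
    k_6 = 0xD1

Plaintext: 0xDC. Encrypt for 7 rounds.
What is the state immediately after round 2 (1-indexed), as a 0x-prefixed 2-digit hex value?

s_0 = plaintext = 0xDC
s_1 = Round(s_0, k_0) = 0xC4
s_2 = Round(s_1, k_1) = 0x4B
s_3 = Round(s_2, k_2) = 0xB1
s_4 = Round(s_3, k_3) = 0x10
s_5 = Round(s_4, k_4) = 0x06
s_6 = Round(s_5, k_5) = 0x62
s_7 = Round(s_6, k_6) = 0x2B

0x4B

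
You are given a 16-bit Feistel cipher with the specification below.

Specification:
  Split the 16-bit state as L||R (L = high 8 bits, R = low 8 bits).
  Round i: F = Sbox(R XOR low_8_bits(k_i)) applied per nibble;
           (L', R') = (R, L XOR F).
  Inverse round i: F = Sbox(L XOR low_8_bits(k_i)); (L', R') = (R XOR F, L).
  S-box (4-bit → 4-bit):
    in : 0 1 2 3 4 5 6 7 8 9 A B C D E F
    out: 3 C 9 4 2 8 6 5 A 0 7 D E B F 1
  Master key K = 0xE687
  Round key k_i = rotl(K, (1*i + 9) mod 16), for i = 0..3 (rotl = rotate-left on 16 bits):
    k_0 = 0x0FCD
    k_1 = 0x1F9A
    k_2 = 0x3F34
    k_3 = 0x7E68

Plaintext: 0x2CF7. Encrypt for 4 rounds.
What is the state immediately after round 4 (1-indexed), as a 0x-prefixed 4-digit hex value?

0xDA32

s_0 = plaintext = 0x2CF7
s_1 = Round(s_0, k_0) = 0xF76B
s_2 = Round(s_1, k_1) = 0x6BEB
s_3 = Round(s_2, k_2) = 0xEBDA
s_4 = Round(s_3, k_3) = 0xDA32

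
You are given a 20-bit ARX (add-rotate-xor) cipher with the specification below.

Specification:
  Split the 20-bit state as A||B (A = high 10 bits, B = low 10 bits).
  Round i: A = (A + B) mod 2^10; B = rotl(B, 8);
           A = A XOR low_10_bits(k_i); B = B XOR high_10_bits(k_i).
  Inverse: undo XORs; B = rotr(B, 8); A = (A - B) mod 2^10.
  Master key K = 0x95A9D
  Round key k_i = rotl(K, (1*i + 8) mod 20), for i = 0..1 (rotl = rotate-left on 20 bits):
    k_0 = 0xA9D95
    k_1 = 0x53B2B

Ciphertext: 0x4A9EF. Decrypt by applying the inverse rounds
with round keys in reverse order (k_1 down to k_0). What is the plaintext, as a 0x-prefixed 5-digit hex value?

0x9708C

s_0 = ciphertext = 0x4A9EF
s_1 = InvRound(s_0, k_1) = 0xDF684
s_2 = InvRound(s_1, k_0) = 0x9708C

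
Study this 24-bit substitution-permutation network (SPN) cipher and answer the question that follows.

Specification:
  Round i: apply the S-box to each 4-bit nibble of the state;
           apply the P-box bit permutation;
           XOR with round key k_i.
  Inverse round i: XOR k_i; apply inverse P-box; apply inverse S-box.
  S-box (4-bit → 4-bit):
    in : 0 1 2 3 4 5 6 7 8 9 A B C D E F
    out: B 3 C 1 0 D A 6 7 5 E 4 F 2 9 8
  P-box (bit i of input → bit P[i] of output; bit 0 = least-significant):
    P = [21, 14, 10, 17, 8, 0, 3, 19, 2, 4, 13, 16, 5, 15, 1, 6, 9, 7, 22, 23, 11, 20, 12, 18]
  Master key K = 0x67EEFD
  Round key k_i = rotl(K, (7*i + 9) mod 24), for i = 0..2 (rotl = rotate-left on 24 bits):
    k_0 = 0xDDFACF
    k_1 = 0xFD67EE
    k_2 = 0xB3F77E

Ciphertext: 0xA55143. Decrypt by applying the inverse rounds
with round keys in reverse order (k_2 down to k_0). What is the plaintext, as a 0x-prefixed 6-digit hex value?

0xA1DC64

s_0 = ciphertext = 0xA55143
s_1 = InvRound(s_0, k_2) = 0x631872
s_2 = InvRound(s_1, k_1) = 0xC0485A
s_3 = InvRound(s_2, k_0) = 0xA1DC64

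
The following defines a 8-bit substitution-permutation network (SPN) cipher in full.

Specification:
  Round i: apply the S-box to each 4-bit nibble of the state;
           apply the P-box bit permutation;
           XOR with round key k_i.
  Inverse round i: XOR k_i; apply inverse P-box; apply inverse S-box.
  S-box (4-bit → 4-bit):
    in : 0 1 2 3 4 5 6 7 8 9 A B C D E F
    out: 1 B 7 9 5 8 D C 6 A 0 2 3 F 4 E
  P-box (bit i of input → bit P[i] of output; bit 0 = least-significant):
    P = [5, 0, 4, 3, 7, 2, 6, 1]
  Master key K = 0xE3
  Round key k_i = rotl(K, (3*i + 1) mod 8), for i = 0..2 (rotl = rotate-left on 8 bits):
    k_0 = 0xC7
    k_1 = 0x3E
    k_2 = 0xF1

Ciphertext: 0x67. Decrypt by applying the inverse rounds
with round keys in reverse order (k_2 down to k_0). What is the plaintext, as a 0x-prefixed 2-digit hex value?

0xFC

s_0 = ciphertext = 0x67
s_1 = InvRound(s_0, k_2) = 0x1E
s_2 = InvRound(s_1, k_1) = 0xA0
s_3 = InvRound(s_2, k_0) = 0xFC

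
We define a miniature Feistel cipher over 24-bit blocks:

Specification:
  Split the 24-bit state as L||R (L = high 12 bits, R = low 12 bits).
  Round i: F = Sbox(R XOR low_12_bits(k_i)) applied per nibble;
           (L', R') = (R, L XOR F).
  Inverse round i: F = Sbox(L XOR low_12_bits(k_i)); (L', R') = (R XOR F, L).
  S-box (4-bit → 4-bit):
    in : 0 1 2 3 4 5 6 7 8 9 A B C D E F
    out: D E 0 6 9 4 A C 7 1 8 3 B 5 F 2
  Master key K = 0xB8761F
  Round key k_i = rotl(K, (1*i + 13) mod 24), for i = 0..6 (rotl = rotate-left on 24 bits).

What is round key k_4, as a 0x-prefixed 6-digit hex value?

0x3F70EC

K = 0xB8761F
k_0 = rotl(K, (1*0+13) mod 24) = rotl(K, 13) = 0xC3F70E
k_1 = rotl(K, (1*1+13) mod 24) = rotl(K, 14) = 0x87EE1D
k_2 = rotl(K, (1*2+13) mod 24) = rotl(K, 15) = 0x0FDC3B
k_3 = rotl(K, (1*3+13) mod 24) = rotl(K, 16) = 0x1FB876
k_4 = rotl(K, (1*4+13) mod 24) = rotl(K, 17) = 0x3F70EC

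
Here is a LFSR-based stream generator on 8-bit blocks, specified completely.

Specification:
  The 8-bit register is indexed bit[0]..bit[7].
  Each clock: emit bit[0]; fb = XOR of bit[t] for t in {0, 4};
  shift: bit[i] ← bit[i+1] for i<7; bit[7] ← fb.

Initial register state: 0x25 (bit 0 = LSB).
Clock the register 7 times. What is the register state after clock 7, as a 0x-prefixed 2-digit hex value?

0xAE

reg_0 = 0x25
clock 1: out=1, reg = 0x92
clock 2: out=0, reg = 0xC9
clock 3: out=1, reg = 0xE4
clock 4: out=0, reg = 0x72
clock 5: out=0, reg = 0xB9
clock 6: out=1, reg = 0x5C
clock 7: out=0, reg = 0xAE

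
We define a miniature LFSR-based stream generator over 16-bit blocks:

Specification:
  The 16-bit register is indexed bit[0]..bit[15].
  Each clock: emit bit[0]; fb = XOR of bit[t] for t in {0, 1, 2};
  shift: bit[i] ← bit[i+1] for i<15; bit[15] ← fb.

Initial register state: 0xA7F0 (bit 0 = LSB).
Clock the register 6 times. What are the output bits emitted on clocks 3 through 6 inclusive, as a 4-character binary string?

0011

reg_0 = 0xA7F0
clock 1: out=0, reg = 0x53F8
clock 2: out=0, reg = 0x29FC
clock 3: out=0, reg = 0x94FE
clock 4: out=0, reg = 0x4A7F
clock 5: out=1, reg = 0xA53F
clock 6: out=1, reg = 0xD29F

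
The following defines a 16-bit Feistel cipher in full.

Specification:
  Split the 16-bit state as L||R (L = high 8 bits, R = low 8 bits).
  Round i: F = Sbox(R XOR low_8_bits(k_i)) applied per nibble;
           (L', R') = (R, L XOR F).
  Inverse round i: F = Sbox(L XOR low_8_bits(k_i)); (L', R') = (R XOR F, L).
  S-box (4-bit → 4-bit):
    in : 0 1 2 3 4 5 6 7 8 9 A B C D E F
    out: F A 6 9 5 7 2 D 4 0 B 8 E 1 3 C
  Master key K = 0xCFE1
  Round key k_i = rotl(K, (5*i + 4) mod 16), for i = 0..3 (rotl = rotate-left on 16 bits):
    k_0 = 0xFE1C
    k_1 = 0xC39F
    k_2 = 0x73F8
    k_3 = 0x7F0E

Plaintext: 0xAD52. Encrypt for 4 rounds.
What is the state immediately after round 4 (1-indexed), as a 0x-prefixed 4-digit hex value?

0xB1F4

s_0 = plaintext = 0xAD52
s_1 = Round(s_0, k_0) = 0x52FE
s_2 = Round(s_1, k_1) = 0xFE78
s_3 = Round(s_2, k_2) = 0x78B1
s_4 = Round(s_3, k_3) = 0xB1F4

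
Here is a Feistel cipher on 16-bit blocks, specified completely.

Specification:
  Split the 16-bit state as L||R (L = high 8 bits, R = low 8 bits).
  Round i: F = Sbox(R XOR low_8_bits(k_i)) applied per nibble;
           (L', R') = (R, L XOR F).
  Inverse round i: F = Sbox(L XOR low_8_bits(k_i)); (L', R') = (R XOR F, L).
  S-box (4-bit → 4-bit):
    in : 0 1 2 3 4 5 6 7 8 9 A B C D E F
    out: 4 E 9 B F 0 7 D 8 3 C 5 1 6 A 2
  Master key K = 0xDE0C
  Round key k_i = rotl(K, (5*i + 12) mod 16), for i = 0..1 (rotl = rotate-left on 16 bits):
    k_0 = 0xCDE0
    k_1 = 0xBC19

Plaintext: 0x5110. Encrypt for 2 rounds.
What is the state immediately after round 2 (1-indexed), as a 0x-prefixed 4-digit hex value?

0x7561

s_0 = plaintext = 0x5110
s_1 = Round(s_0, k_0) = 0x1075
s_2 = Round(s_1, k_1) = 0x7561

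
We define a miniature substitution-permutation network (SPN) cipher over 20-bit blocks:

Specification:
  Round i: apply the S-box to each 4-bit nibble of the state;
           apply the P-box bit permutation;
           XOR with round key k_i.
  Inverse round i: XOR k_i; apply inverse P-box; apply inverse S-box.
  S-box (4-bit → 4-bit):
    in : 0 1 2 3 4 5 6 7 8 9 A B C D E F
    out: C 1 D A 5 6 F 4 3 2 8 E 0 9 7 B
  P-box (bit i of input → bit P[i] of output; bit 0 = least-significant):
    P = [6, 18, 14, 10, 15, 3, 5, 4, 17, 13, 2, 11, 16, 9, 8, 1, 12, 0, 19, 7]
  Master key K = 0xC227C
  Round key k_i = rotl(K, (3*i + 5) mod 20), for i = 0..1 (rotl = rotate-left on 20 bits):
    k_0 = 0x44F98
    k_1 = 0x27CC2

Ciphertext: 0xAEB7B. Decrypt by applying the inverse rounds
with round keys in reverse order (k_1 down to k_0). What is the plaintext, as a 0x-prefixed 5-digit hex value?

0xDB101

s_0 = ciphertext = 0xAEB7B
s_1 = InvRound(s_0, k_1) = 0x65C6A
s_2 = InvRound(s_1, k_0) = 0xDB101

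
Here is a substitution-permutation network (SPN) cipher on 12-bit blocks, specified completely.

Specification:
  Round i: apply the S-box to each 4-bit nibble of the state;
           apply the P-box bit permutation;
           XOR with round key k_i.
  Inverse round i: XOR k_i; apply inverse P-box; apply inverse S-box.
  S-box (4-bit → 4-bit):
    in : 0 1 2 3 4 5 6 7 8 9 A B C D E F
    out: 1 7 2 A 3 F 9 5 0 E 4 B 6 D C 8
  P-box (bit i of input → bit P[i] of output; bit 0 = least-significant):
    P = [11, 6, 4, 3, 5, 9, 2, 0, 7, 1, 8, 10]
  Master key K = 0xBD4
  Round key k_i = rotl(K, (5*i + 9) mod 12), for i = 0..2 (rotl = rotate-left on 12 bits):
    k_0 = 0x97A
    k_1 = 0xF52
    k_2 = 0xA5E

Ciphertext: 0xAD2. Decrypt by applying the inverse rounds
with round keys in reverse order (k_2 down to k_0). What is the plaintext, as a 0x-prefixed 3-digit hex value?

0x3DF

s_0 = ciphertext = 0xAD2
s_1 = InvRound(s_0, k_2) = 0x0AF
s_2 = InvRound(s_1, k_1) = 0xD55
s_3 = InvRound(s_2, k_0) = 0x3DF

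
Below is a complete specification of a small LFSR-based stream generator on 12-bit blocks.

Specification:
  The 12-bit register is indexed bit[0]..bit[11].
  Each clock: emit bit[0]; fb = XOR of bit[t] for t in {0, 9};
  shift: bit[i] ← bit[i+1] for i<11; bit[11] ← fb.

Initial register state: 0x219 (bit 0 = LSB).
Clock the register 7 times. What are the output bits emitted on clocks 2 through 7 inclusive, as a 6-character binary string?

reg_0 = 0x219
clock 1: out=1, reg = 0x10C
clock 2: out=0, reg = 0x086
clock 3: out=0, reg = 0x043
clock 4: out=1, reg = 0x821
clock 5: out=1, reg = 0xC10
clock 6: out=0, reg = 0x608
clock 7: out=0, reg = 0xB04

001100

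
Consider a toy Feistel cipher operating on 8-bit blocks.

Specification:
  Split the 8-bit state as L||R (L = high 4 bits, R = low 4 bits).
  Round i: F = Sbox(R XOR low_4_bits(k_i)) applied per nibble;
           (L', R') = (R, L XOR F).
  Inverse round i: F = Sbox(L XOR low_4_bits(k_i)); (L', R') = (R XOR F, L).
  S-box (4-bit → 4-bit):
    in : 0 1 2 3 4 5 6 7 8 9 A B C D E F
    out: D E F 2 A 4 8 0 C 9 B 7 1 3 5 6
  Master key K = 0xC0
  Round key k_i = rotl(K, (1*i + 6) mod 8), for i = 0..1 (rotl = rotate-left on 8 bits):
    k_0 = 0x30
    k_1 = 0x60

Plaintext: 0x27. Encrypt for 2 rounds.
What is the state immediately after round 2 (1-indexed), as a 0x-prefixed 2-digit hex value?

0x28

s_0 = plaintext = 0x27
s_1 = Round(s_0, k_0) = 0x72
s_2 = Round(s_1, k_1) = 0x28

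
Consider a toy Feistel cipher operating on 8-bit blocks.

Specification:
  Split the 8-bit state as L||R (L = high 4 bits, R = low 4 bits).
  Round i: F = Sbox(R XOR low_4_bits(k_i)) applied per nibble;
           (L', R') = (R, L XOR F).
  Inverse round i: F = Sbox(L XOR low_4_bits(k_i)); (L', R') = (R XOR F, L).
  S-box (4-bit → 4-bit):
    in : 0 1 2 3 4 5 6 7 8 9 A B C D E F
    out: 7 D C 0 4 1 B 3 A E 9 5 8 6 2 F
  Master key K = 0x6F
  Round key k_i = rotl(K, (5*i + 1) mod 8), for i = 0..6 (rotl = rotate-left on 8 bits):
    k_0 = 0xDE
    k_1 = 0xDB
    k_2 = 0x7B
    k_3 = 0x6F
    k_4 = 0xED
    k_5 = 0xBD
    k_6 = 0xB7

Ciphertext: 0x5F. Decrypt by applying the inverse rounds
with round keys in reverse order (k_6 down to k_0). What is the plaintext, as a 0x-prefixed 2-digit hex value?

0x95

s_0 = ciphertext = 0x5F
s_1 = InvRound(s_0, k_6) = 0x35
s_2 = InvRound(s_1, k_5) = 0x73
s_3 = InvRound(s_2, k_4) = 0xA7
s_4 = InvRound(s_3, k_3) = 0x6A
s_5 = InvRound(s_4, k_2) = 0xC6
s_6 = InvRound(s_5, k_1) = 0x5C
s_7 = InvRound(s_6, k_0) = 0x95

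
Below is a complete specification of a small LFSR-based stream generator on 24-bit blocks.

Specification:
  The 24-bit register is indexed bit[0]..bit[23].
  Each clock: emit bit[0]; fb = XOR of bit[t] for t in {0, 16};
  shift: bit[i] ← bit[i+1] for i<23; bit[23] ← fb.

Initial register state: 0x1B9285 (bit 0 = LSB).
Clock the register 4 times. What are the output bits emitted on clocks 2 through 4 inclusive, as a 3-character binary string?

reg_0 = 0x1B9285
clock 1: out=1, reg = 0x0DC942
clock 2: out=0, reg = 0x86E4A1
clock 3: out=1, reg = 0xC37250
clock 4: out=0, reg = 0xE1B928

010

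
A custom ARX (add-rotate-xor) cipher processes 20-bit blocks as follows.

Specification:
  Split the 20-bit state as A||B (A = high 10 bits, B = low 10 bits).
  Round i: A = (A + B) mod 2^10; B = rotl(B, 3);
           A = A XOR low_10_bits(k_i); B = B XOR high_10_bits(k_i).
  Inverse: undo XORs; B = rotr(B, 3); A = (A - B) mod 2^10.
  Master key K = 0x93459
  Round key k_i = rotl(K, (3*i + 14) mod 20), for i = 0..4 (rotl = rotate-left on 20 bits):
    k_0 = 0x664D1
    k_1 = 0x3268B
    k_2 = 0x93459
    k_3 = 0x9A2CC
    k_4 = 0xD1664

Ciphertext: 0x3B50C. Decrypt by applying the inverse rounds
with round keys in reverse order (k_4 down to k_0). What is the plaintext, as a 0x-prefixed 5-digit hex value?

s_0 = ciphertext = 0x3B50C
s_1 = InvRound(s_0, k_4) = 0x700C9
s_2 = InvRound(s_1, k_3) = 0x8E0D4
s_3 = InvRound(s_2, k_2) = 0x638D3
s_4 = InvRound(s_3, k_1) = 0x80903
s_5 = InvRound(s_4, k_0) = 0x70113

0x70113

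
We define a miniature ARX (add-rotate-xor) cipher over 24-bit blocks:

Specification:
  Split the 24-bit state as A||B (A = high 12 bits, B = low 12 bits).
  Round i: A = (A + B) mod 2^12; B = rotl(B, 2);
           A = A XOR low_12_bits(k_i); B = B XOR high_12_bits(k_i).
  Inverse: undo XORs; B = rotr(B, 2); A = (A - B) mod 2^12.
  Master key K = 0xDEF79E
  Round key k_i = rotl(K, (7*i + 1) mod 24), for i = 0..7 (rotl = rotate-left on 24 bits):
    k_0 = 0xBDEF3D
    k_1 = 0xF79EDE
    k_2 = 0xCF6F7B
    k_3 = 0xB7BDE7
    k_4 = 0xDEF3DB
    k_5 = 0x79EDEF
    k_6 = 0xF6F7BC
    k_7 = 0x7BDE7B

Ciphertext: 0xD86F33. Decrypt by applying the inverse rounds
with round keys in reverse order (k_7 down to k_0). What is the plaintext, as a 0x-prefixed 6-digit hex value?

s_0 = ciphertext = 0xD86F33
s_1 = InvRound(s_0, k_7) = 0x9DAA23
s_2 = InvRound(s_1, k_6) = 0xD13153
s_3 = InvRound(s_2, k_5) = 0xB495B3
s_4 = InvRound(s_3, k_4) = 0x67B217
s_5 = InvRound(s_4, k_3) = 0x94125B
s_6 = InvRound(s_5, k_2) = 0xE8F7AB
s_7 = InvRound(s_6, k_1) = 0x61DA34
s_8 = InvRound(s_7, k_0) = 0x0A687A

0x0A687A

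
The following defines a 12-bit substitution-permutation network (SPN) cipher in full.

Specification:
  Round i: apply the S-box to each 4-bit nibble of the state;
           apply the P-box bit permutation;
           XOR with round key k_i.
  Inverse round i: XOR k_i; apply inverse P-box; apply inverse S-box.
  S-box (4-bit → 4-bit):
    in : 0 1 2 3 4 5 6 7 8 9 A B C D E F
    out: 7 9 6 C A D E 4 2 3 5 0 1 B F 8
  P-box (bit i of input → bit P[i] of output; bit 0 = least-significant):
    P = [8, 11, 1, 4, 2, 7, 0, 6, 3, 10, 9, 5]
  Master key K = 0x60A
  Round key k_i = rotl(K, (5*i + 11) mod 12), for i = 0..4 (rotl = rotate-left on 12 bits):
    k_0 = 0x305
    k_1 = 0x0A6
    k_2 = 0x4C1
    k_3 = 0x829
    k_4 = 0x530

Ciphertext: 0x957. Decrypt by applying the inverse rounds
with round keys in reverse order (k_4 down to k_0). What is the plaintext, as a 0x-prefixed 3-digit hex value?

s_0 = ciphertext = 0x957
s_1 = InvRound(s_0, k_4) = 0x452
s_2 = InvRound(s_1, k_3) = 0xD36
s_3 = InvRound(s_2, k_2) = 0xFEE
s_4 = InvRound(s_3, k_1) = 0x0F9
s_5 = InvRound(s_4, k_0) = 0x5D1

0x5D1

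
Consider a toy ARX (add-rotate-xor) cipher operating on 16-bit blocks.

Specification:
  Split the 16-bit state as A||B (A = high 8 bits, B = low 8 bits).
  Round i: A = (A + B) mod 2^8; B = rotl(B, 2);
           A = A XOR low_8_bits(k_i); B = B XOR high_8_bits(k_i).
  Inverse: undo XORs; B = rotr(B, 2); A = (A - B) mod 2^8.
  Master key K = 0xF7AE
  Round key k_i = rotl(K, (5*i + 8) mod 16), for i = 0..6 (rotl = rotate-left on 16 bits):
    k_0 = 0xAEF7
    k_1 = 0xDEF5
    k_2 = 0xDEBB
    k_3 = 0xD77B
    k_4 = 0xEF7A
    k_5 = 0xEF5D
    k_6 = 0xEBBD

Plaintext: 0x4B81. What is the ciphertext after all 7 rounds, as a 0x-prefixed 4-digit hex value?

0xEC70

s_0 = plaintext = 0x4B81
s_1 = Round(s_0, k_0) = 0x3BA8
s_2 = Round(s_1, k_1) = 0x167C
s_3 = Round(s_2, k_2) = 0x292F
s_4 = Round(s_3, k_3) = 0x236B
s_5 = Round(s_4, k_4) = 0xF442
s_6 = Round(s_5, k_5) = 0x6BE6
s_7 = Round(s_6, k_6) = 0xEC70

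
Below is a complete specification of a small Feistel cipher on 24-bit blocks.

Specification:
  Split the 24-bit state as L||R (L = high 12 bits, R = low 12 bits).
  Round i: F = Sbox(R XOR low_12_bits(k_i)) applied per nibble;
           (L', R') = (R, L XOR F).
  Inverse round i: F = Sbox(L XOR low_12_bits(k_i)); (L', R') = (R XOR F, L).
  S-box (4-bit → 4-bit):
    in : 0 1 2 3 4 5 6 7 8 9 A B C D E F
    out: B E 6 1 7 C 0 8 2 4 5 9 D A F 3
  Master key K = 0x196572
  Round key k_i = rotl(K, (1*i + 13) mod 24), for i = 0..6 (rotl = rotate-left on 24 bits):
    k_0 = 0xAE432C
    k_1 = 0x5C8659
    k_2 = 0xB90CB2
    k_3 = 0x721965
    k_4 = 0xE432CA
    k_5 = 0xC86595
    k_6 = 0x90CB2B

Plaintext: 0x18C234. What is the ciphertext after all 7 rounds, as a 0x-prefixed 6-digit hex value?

0x66EC13

s_0 = plaintext = 0x18C234
s_1 = Round(s_0, k_0) = 0x234F6E
s_2 = Round(s_1, k_1) = 0xF6E62C
s_3 = Round(s_2, k_2) = 0x62CA21
s_4 = Round(s_3, k_3) = 0xA2175B
s_5 = Round(s_4, k_4) = 0x75B66F
s_6 = Round(s_5, k_5) = 0x66F66E
s_7 = Round(s_6, k_6) = 0x66EC13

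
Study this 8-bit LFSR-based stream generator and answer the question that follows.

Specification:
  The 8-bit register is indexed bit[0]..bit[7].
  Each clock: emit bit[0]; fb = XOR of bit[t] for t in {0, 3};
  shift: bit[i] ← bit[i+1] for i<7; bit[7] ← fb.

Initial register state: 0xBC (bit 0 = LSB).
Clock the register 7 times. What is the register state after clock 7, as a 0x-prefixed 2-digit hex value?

reg_0 = 0xBC
clock 1: out=0, reg = 0xDE
clock 2: out=0, reg = 0xEF
clock 3: out=1, reg = 0x77
clock 4: out=1, reg = 0xBB
clock 5: out=1, reg = 0x5D
clock 6: out=1, reg = 0x2E
clock 7: out=0, reg = 0x97

0x97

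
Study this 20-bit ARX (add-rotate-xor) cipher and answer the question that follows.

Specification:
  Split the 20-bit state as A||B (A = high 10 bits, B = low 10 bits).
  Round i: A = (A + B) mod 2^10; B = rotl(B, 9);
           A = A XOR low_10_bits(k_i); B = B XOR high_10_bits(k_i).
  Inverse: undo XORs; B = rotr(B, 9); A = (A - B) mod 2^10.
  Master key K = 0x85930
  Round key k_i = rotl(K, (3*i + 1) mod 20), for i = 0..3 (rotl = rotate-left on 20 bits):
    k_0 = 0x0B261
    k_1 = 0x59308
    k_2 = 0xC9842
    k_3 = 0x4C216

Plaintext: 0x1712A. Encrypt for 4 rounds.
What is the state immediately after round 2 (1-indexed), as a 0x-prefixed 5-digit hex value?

s_0 = plaintext = 0x1712A
s_1 = Round(s_0, k_0) = 0xF9CB9
s_2 = Round(s_1, k_1) = 0xEA338
s_3 = Round(s_2, k_2) = 0xA8ABA
s_4 = Round(s_3, k_3) = 0xD286D

0xEA338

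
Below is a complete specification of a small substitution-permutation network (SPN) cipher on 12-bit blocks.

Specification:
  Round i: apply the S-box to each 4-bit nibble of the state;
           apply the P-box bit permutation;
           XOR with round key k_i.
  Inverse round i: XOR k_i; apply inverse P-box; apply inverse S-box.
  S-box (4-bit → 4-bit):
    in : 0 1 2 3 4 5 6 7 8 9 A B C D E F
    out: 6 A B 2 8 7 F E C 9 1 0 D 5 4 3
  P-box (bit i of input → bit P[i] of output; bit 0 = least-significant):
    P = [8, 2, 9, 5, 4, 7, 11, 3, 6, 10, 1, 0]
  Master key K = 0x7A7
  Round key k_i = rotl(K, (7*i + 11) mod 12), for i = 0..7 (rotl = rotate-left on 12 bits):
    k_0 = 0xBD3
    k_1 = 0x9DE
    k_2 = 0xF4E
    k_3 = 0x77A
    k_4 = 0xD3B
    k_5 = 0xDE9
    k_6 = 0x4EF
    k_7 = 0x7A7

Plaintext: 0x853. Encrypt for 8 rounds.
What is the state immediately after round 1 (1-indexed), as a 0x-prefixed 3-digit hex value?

0x344

s_0 = plaintext = 0x853
s_1 = Round(s_0, k_0) = 0x344
s_2 = Round(s_1, k_1) = 0xDF6
s_3 = Round(s_2, k_2) = 0xCB8
s_4 = Round(s_3, k_3) = 0x519
s_5 = Round(s_4, k_4) = 0x8D1
s_6 = Round(s_5, k_5) = 0x5DE
s_7 = Round(s_6, k_6) = 0xABD
s_8 = Round(s_7, k_7) = 0x4E7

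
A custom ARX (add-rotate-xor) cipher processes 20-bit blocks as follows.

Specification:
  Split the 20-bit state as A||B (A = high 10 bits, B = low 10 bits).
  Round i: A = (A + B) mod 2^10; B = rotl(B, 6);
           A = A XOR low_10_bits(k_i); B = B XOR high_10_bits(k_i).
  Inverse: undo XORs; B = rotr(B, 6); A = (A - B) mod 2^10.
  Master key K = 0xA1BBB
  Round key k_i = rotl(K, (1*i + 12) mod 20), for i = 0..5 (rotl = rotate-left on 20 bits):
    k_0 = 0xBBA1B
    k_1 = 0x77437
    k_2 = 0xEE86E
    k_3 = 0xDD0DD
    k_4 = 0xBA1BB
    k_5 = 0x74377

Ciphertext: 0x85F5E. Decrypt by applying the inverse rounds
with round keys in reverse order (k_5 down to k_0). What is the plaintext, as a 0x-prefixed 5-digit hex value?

0x7A242

s_0 = ciphertext = 0x85F5E
s_1 = InvRound(s_0, k_5) = 0x1D8EA
s_2 = InvRound(s_1, k_4) = 0x69428
s_3 = InvRound(s_2, k_3) = 0xEADCD
s_4 = InvRound(s_3, k_2) = 0x13379
s_5 = InvRound(s_4, k_1) = 0x8C64A
s_6 = InvRound(s_5, k_0) = 0x7A242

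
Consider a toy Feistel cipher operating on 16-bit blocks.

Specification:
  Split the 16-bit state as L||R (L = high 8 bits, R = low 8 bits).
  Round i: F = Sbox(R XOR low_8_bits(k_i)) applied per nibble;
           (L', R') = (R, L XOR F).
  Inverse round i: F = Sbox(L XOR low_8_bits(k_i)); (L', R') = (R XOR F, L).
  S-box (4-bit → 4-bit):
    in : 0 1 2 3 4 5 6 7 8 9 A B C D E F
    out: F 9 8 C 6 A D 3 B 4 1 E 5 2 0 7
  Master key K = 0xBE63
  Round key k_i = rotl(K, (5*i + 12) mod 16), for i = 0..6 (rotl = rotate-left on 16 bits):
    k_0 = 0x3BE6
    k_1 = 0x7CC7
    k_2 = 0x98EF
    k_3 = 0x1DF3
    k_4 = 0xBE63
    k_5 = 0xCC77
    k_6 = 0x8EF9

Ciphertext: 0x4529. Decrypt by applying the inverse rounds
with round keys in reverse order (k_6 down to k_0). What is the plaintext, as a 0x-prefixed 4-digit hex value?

s_0 = ciphertext = 0x4529
s_1 = InvRound(s_0, k_6) = 0xCC45
s_2 = InvRound(s_1, k_5) = 0xABCC
s_3 = InvRound(s_2, k_4) = 0x97AB
s_4 = InvRound(s_3, k_3) = 0x7D97
s_5 = InvRound(s_4, k_2) = 0xDF7D
s_6 = InvRound(s_5, k_1) = 0xE6DF
s_7 = InvRound(s_6, k_0) = 0x20E6

0x20E6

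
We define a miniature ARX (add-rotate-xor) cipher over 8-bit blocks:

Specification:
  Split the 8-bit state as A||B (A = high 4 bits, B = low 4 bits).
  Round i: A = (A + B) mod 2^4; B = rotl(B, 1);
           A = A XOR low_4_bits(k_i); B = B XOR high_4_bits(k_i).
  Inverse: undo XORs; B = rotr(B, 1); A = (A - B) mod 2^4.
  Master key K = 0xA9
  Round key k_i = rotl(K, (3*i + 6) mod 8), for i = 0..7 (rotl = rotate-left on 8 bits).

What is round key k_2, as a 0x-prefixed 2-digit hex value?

K = 0xA9
k_0 = rotl(K, (3*0+6) mod 8) = rotl(K, 6) = 0x6A
k_1 = rotl(K, (3*1+6) mod 8) = rotl(K, 1) = 0x53
k_2 = rotl(K, (3*2+6) mod 8) = rotl(K, 4) = 0x9A

0x9A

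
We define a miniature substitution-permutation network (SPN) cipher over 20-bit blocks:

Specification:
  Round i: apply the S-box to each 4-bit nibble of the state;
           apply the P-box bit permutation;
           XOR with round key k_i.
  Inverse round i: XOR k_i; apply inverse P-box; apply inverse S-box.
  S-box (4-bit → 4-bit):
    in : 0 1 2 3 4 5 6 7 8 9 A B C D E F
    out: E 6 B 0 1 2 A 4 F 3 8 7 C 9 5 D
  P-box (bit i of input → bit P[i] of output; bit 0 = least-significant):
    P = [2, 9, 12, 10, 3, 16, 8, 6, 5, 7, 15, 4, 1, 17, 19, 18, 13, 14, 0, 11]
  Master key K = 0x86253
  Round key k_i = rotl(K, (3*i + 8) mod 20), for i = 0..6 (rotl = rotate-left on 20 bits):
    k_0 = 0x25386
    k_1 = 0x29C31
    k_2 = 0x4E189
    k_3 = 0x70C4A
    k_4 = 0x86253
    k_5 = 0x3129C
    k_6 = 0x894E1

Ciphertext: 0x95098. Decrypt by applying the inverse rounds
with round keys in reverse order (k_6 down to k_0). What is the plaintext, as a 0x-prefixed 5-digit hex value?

s_0 = ciphertext = 0x95098
s_1 = InvRound(s_0, k_6) = 0x13F2A
s_2 = InvRound(s_1, k_5) = 0xD927D
s_3 = InvRound(s_2, k_4) = 0x9DE9E
s_4 = InvRound(s_3, k_3) = 0x500AB
s_5 = InvRound(s_4, k_2) = 0x94E13
s_6 = InvRound(s_5, k_1) = 0x5BE51
s_7 = InvRound(s_6, k_0) = 0x8200D

0x8200D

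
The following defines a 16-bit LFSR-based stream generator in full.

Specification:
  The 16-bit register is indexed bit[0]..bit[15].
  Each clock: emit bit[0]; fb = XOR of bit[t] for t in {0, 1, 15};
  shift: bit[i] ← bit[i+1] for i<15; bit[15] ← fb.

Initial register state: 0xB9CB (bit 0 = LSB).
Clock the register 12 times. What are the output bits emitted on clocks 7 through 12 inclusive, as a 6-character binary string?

111001

reg_0 = 0xB9CB
clock 1: out=1, reg = 0xDCE5
clock 2: out=1, reg = 0x6E72
clock 3: out=0, reg = 0xB739
clock 4: out=1, reg = 0x5B9C
clock 5: out=0, reg = 0x2DCE
clock 6: out=0, reg = 0x96E7
clock 7: out=1, reg = 0xCB73
clock 8: out=1, reg = 0xE5B9
clock 9: out=1, reg = 0x72DC
clock 10: out=0, reg = 0x396E
clock 11: out=0, reg = 0x9CB7
clock 12: out=1, reg = 0xCE5B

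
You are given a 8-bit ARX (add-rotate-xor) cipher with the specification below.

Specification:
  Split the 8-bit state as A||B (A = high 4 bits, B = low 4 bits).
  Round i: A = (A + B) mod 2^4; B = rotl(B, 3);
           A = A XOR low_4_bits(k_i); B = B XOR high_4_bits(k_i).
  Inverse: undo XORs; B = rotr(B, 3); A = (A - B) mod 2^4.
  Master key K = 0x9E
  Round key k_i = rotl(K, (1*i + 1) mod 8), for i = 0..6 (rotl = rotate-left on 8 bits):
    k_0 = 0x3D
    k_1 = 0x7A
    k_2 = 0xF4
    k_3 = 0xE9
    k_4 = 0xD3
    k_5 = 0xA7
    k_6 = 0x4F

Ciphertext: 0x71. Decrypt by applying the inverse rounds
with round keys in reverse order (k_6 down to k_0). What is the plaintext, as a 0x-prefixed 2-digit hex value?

0x31

s_0 = ciphertext = 0x71
s_1 = InvRound(s_0, k_6) = 0xEA
s_2 = InvRound(s_1, k_5) = 0x90
s_3 = InvRound(s_2, k_4) = 0xFB
s_4 = InvRound(s_3, k_3) = 0xCA
s_5 = InvRound(s_4, k_2) = 0xEA
s_6 = InvRound(s_5, k_1) = 0x9B
s_7 = InvRound(s_6, k_0) = 0x31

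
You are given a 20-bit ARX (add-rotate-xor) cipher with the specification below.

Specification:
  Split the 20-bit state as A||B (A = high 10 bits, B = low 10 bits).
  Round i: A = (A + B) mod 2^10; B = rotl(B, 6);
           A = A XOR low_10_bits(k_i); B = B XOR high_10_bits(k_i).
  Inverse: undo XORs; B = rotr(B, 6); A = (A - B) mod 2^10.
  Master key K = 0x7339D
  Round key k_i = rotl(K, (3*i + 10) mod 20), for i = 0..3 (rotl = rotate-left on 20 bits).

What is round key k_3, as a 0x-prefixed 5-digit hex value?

K = 0x7339D
k_0 = rotl(K, (3*0+10) mod 20) = rotl(K, 10) = 0xE75CC
k_1 = rotl(K, (3*1+10) mod 20) = rotl(K, 13) = 0x3AE67
k_2 = rotl(K, (3*2+10) mod 20) = rotl(K, 16) = 0xD7339
k_3 = rotl(K, (3*3+10) mod 20) = rotl(K, 19) = 0xB99CE

0xB99CE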